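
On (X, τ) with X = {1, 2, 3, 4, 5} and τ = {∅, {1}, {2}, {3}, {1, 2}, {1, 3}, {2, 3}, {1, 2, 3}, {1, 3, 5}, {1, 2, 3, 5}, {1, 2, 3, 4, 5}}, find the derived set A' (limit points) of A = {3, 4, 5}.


A' = {4, 5}

For each x ∈ X, list the open sets U ∈ τ with x ∈ U, then check whether U ∩ (A ∖ {x}) ≠ ∅ for every such U.
  x = 1: open {1} ∋ x has {1} ∩ (A ∖ {1}) = ∅, so x is NOT a limit point.
  x = 2: open {2} ∋ x has {2} ∩ (A ∖ {2}) = ∅, so x is NOT a limit point.
  x = 3: open {3} ∋ x has {3} ∩ (A ∖ {3}) = ∅, so x is NOT a limit point.
  x = 4: opens ∋ x are {1, 2, 3, 4, 5}; each meets A ∖ {4}, so x IS a limit point.
  x = 5: opens ∋ x are {1, 3, 5}, {1, 2, 3, 5}, {1, 2, 3, 4, 5}; each meets A ∖ {5}, so x IS a limit point.
Collecting: A' = {4, 5}.


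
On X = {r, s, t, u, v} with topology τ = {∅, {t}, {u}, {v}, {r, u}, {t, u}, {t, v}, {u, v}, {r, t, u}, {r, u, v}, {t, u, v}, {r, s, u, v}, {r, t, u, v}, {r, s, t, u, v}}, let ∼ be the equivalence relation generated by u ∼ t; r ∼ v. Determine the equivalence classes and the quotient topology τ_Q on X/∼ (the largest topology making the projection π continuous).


X/∼ = {[r=v], [s], [t=u]}; |τ_Q| = 4.

Equivalence classes: [r=v], [s], [t=u].
Quotient map π: X → X/∼ sends r ↦ [r=v], s ↦ [s], t ↦ [t=u], u ↦ [t=u], v ↦ [r=v].
For each subset V ⊆ X/∼, compute π^{-1}(V) ⊆ X and check whether π^{-1}(V) ∈ τ. V is open in τ_Q iff π^{-1}(V) ∈ τ.
  V = {}: π^{-1}(V) = ∅ ∈ τ ✓.
  V = {[r=v]}: π^{-1}(V) = {r, v} ∉ τ ✗.
  V = {[s]}: π^{-1}(V) = {s} ∉ τ ✗.
  V = {[r=v], [s]}: π^{-1}(V) = {r, s, v} ∉ τ ✗.
  V = {[t=u]}: π^{-1}(V) = {t, u} ∈ τ ✓.
  V = {[r=v], [t=u]}: π^{-1}(V) = {r, t, u, v} ∈ τ ✓.
  V = {[s], [t=u]}: π^{-1}(V) = {s, t, u} ∉ τ ✗.
  V = {[r=v], [s], [t=u]}: π^{-1}(V) = {r, s, t, u, v} ∈ τ ✓.
Open sets in the quotient: τ_Q = {{}, {[t=u]}, {[r=v], [t=u]}, {[r=v], [s], [t=u]}} (4 elements).


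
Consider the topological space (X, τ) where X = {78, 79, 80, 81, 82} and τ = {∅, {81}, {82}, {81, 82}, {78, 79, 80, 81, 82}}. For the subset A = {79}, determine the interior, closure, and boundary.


int(A) = ∅, cl(A) = {78, 79, 80}, ∂A = {78, 79, 80}.

Closed sets in (X, τ) are complements of opens:
  closed(X, τ) = {∅, {78, 79, 80}, {78, 79, 80, 81}, {78, 79, 80, 82}, {78, 79, 80, 81, 82}}.
int(A) = ⋃ {U ∈ τ : U ⊆ A}. Opens contained in A: ∅.
Taking the union of these: int(A) = ∅.
cl(A) = ⋂ {C closed : A ⊆ C}. Closed sets containing A: {78, 79, 80}, {78, 79, 80, 81}, {78, 79, 80, 82}, {78, 79, 80, 81, 82}.
Intersecting these: cl(A) = {78, 79, 80}.
∂A = cl(A) ∖ int(A) = {78, 79, 80} ∖ ∅ = {78, 79, 80}.


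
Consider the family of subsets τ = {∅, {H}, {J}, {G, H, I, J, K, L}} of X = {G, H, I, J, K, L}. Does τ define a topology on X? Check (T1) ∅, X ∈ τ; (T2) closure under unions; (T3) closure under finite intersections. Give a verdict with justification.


τ is NOT a topology on X.

Axiom (T1): ∅ ∈ τ? Yes; X ∈ τ? Yes.
Axiom (T2/T3): check pairwise unions and intersections of members of τ.
Counterexample for (T2): {H} ∪ {J} = {H, J} ∉ τ. Therefore τ is NOT a topology.


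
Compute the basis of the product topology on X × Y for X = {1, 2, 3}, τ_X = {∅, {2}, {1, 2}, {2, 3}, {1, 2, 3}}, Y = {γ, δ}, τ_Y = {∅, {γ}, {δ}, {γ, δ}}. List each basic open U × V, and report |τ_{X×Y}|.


Basis B = {∅ × ∅, {2} × {γ}, {2} × {δ}, {1, 2} × {γ}, {1, 2} × {δ}, {2} × {γ, δ}, {2, 3} × {γ}, {2, 3} × {δ}, {1, 2, 3} × {γ}, {1, 2, 3} × {δ}, {1, 2} × {γ, δ}, {2, 3} × {γ, δ}, {1, 2, 3} × {γ, δ}}; |τ_{X×Y}| = 25.

Enumerate products U × V with U ∈ τ_X, V ∈ τ_Y (deduplicated):
  ∅ × ∅ = {} (∅)
  {2} × {γ} = {(2,γ)}
  {2} × {δ} = {(2,δ)}
  {1, 2} × {γ} = {(1,γ), (2,γ)}
  {1, 2} × {δ} = {(1,δ), (2,δ)}
  {2} × {γ, δ} = {(2,γ), (2,δ)}
  {2, 3} × {γ} = {(2,γ), (3,γ)}
  {2, 3} × {δ} = {(2,δ), (3,δ)}
  {1, 2, 3} × {γ} = {(1,γ), (2,γ), (3,γ)}
  {1, 2, 3} × {δ} = {(1,δ), (2,δ), (3,δ)}
  {1, 2} × {γ, δ} = {(1,γ), (1,δ), (2,γ), (2,δ)}
  {2, 3} × {γ, δ} = {(2,γ), (2,δ), (3,γ), (3,δ)}
  {1, 2, 3} × {γ, δ} = {(1,γ), (1,δ), (2,γ), (2,δ), (3,γ), (3,δ)}
These 13 distinct sets form the basis B.
Close under arbitrary unions to get τ_{X×Y}; counting gives |τ_{X×Y}| = 25.


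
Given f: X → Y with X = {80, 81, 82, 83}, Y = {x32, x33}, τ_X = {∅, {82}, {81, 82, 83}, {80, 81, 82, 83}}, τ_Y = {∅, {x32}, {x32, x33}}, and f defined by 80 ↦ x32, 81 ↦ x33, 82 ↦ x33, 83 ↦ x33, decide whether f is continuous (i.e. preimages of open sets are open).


f is NOT continuous.

Compute f^{-1}(U) for each U ∈ τ_Y:
  U = ∅: f^{-1}(U) = ∅ ∈ τ_X ✓.
  U = {x32}: f^{-1}(U) = {80} ∉ τ_X ✗.
  U = {x32, x33}: f^{-1}(U) = {80, 81, 82, 83} ∈ τ_X ✓.
Found U = {x32} with f^{-1}(U) = {80} not in τ_X. Therefore f is NOT continuous.


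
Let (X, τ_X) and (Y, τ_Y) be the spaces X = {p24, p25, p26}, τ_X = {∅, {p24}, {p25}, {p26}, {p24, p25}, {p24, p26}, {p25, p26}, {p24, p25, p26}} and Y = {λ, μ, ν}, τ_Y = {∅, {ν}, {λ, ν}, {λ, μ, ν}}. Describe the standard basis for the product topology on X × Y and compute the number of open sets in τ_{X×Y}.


Basis B = {∅ × ∅, {p24} × {ν}, {p25} × {ν}, {p26} × {ν}, {p24} × {λ, ν}, {p24, p25} × {ν}, {p24, p26} × {ν}, {p25} × {λ, ν}, {p25, p26} × {ν}, {p26} × {λ, ν}, {p24} × {λ, μ, ν}, {p24, p25, p26} × {ν}, {p25} × {λ, μ, ν}, {p26} × {λ, μ, ν}, {p24, p25} × {λ, ν}, {p24, p26} × {λ, ν}, {p25, p26} × {λ, ν}, {p24, p25} × {λ, μ, ν}, {p24, p26} × {λ, μ, ν}, {p24, p25, p26} × {λ, ν}, {p25, p26} × {λ, μ, ν}, {p24, p25, p26} × {λ, μ, ν}}; |τ_{X×Y}| = 64.

Enumerate products U × V with U ∈ τ_X, V ∈ τ_Y (deduplicated):
  ∅ × ∅ = {} (∅)
  {p24} × {ν} = {(p24,ν)}
  {p25} × {ν} = {(p25,ν)}
  {p26} × {ν} = {(p26,ν)}
  {p24} × {λ, ν} = {(p24,λ), (p24,ν)}
  {p24, p25} × {ν} = {(p24,ν), (p25,ν)}
  {p24, p26} × {ν} = {(p24,ν), (p26,ν)}
  {p25} × {λ, ν} = {(p25,λ), (p25,ν)}
  {p25, p26} × {ν} = {(p25,ν), (p26,ν)}
  {p26} × {λ, ν} = {(p26,λ), (p26,ν)}
  {p24} × {λ, μ, ν} = {(p24,λ), (p24,μ), (p24,ν)}
  {p24, p25, p26} × {ν} = {(p24,ν), (p25,ν), (p26,ν)}
  {p25} × {λ, μ, ν} = {(p25,λ), (p25,μ), (p25,ν)}
  {p26} × {λ, μ, ν} = {(p26,λ), (p26,μ), (p26,ν)}
  {p24, p25} × {λ, ν} = {(p24,λ), (p24,ν), (p25,λ), (p25,ν)}
  {p24, p26} × {λ, ν} = {(p24,λ), (p24,ν), (p26,λ), (p26,ν)}
  {p25, p26} × {λ, ν} = {(p25,λ), (p25,ν), (p26,λ), (p26,ν)}
  {p24, p25} × {λ, μ, ν} = {(p24,λ), (p24,μ), (p24,ν), (p25,λ), (p25,μ), (p25,ν)}
  {p24, p26} × {λ, μ, ν} = {(p24,λ), (p24,μ), (p24,ν), (p26,λ), (p26,μ), (p26,ν)}
  {p24, p25, p26} × {λ, ν} = {(p24,λ), (p24,ν), (p25,λ), (p25,ν), (p26,λ), (p26,ν)}
  {p25, p26} × {λ, μ, ν} = {(p25,λ), (p25,μ), (p25,ν), (p26,λ), (p26,μ), (p26,ν)}
  {p24, p25, p26} × {λ, μ, ν} = {(p24,λ), (p24,μ), (p24,ν), (p25,λ), (p25,μ), (p25,ν), (p26,λ), (p26,μ), (p26,ν)}
These 22 distinct sets form the basis B.
Close under arbitrary unions to get τ_{X×Y}; counting gives |τ_{X×Y}| = 64.


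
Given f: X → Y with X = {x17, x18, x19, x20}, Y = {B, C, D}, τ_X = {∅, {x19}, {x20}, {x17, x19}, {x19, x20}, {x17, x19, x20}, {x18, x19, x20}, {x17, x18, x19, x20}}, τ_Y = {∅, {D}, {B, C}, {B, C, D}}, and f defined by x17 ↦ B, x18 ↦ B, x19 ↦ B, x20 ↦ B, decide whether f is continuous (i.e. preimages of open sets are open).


f IS continuous.

Compute f^{-1}(U) for each U ∈ τ_Y:
  U = ∅: f^{-1}(U) = ∅ ∈ τ_X ✓.
  U = {D}: f^{-1}(U) = ∅ ∈ τ_X ✓.
  U = {B, C}: f^{-1}(U) = {x17, x18, x19, x20} ∈ τ_X ✓.
  U = {B, C, D}: f^{-1}(U) = {x17, x18, x19, x20} ∈ τ_X ✓.
Every preimage lies in τ_X, so f IS continuous.


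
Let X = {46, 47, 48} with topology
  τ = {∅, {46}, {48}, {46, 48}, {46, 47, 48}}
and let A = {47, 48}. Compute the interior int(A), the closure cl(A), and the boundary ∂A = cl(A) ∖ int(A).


int(A) = {48}, cl(A) = {47, 48}, ∂A = {47}.

Closed sets in (X, τ) are complements of opens:
  closed(X, τ) = {∅, {47}, {46, 47}, {47, 48}, {46, 47, 48}}.
int(A) = ⋃ {U ∈ τ : U ⊆ A}. Opens contained in A: ∅, {48}.
Taking the union of these: int(A) = {48}.
cl(A) = ⋂ {C closed : A ⊆ C}. Closed sets containing A: {47, 48}, {46, 47, 48}.
Intersecting these: cl(A) = {47, 48}.
∂A = cl(A) ∖ int(A) = {47, 48} ∖ {48} = {47}.


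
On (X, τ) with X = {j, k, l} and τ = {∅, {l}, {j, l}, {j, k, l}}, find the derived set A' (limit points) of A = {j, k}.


A' = {k}

For each x ∈ X, list the open sets U ∈ τ with x ∈ U, then check whether U ∩ (A ∖ {x}) ≠ ∅ for every such U.
  x = j: open {j, l} ∋ x has {j, l} ∩ (A ∖ {j}) = ∅, so x is NOT a limit point.
  x = k: opens ∋ x are {j, k, l}; each meets A ∖ {k}, so x IS a limit point.
  x = l: open {l} ∋ x has {l} ∩ (A ∖ {l}) = ∅, so x is NOT a limit point.
Collecting: A' = {k}.


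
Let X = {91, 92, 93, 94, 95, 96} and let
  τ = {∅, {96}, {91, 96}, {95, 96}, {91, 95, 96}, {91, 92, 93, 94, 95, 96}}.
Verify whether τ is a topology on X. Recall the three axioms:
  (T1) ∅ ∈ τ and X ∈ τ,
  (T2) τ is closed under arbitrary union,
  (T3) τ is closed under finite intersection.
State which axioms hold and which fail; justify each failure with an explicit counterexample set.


τ IS a topology on X.

Axiom (T1): ∅ ∈ τ? Yes; X ∈ τ? Yes.
Axiom (T2/T3): check pairwise unions and intersections of members of τ.
All pairwise intersections and unions checked — each lies in τ. Therefore τ satisfies (T1), (T2), (T3): it IS a topology on X.


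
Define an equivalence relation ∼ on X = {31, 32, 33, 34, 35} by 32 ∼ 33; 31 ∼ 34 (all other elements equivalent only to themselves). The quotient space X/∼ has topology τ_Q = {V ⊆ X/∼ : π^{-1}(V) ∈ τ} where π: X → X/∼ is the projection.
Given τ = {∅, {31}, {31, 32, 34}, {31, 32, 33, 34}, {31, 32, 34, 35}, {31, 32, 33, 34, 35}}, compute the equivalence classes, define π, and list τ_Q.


X/∼ = {[31=34], [32=33], [35]}; |τ_Q| = 3.

Equivalence classes: [31=34], [32=33], [35].
Quotient map π: X → X/∼ sends 31 ↦ [31=34], 32 ↦ [32=33], 33 ↦ [32=33], 34 ↦ [31=34], 35 ↦ [35].
For each subset V ⊆ X/∼, compute π^{-1}(V) ⊆ X and check whether π^{-1}(V) ∈ τ. V is open in τ_Q iff π^{-1}(V) ∈ τ.
  V = {}: π^{-1}(V) = ∅ ∈ τ ✓.
  V = {[31=34]}: π^{-1}(V) = {31, 34} ∉ τ ✗.
  V = {[32=33]}: π^{-1}(V) = {32, 33} ∉ τ ✗.
  V = {[31=34], [32=33]}: π^{-1}(V) = {31, 32, 33, 34} ∈ τ ✓.
  V = {[35]}: π^{-1}(V) = {35} ∉ τ ✗.
  V = {[31=34], [35]}: π^{-1}(V) = {31, 34, 35} ∉ τ ✗.
  V = {[32=33], [35]}: π^{-1}(V) = {32, 33, 35} ∉ τ ✗.
  V = {[31=34], [32=33], [35]}: π^{-1}(V) = {31, 32, 33, 34, 35} ∈ τ ✓.
Open sets in the quotient: τ_Q = {{}, {[31=34], [32=33]}, {[31=34], [32=33], [35]}} (3 elements).


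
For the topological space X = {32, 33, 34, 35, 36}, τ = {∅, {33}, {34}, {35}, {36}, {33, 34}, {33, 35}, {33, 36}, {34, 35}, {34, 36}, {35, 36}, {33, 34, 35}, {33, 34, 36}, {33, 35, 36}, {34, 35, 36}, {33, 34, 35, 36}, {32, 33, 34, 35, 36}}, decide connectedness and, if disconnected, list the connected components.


(X, τ) is connected.

Find clopen sets (U ∈ τ with X ∖ U ∈ τ):
  U = ∅, X ∖ U = {32, 33, 34, 35, 36} — both open, so U is clopen.
  U = {32, 33, 34, 35, 36}, X ∖ U = ∅ — both open, so U is clopen.
Only trivial clopens (∅ and X) exist, so (X, τ) is connected.
Compute connected components by grouping points that agree on all clopens:
  component: {32, 33, 34, 35, 36}


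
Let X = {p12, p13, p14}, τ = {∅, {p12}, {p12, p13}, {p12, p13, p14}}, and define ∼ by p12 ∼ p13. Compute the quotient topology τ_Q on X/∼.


X/∼ = {[p12=p13], [p14]}; |τ_Q| = 3.

Equivalence classes: [p12=p13], [p14].
Quotient map π: X → X/∼ sends p12 ↦ [p12=p13], p13 ↦ [p12=p13], p14 ↦ [p14].
For each subset V ⊆ X/∼, compute π^{-1}(V) ⊆ X and check whether π^{-1}(V) ∈ τ. V is open in τ_Q iff π^{-1}(V) ∈ τ.
  V = {}: π^{-1}(V) = ∅ ∈ τ ✓.
  V = {[p12=p13]}: π^{-1}(V) = {p12, p13} ∈ τ ✓.
  V = {[p14]}: π^{-1}(V) = {p14} ∉ τ ✗.
  V = {[p12=p13], [p14]}: π^{-1}(V) = {p12, p13, p14} ∈ τ ✓.
Open sets in the quotient: τ_Q = {{}, {[p12=p13]}, {[p12=p13], [p14]}} (3 elements).


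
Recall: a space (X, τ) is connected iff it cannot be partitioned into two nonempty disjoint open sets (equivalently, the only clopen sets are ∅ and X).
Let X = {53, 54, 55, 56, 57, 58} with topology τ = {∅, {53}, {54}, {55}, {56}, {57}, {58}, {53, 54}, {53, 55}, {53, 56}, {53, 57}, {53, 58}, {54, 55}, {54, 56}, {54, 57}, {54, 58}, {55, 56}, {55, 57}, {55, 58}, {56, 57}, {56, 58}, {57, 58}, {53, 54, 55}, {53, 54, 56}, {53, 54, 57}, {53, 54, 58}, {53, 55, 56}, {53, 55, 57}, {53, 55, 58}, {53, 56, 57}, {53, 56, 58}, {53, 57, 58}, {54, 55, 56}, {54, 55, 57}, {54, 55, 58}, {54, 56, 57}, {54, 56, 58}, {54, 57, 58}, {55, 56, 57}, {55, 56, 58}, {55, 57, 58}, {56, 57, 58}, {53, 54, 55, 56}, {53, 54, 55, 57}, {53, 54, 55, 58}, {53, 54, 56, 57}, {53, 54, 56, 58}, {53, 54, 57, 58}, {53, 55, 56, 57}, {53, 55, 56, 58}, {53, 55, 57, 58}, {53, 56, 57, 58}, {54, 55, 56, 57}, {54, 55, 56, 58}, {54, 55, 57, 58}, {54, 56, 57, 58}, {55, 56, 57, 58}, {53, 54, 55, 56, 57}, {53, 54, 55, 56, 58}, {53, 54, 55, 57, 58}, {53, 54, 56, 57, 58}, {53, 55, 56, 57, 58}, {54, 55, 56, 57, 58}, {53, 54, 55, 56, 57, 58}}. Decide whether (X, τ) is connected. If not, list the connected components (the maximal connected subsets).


(X, τ) is disconnected; components = [{53}, {54}, {55}, {56}, {57}, {58}].

Find clopen sets (U ∈ τ with X ∖ U ∈ τ):
  U = ∅, X ∖ U = {53, 54, 55, 56, 57, 58} — both open, so U is clopen.
  U = {53}, X ∖ U = {54, 55, 56, 57, 58} — both open, so U is clopen.
  U = {54}, X ∖ U = {53, 55, 56, 57, 58} — both open, so U is clopen.
  U = {55}, X ∖ U = {53, 54, 56, 57, 58} — both open, so U is clopen.
  U = {56}, X ∖ U = {53, 54, 55, 57, 58} — both open, so U is clopen.
  U = {57}, X ∖ U = {53, 54, 55, 56, 58} — both open, so U is clopen.
  U = {58}, X ∖ U = {53, 54, 55, 56, 57} — both open, so U is clopen.
  U = {53, 54}, X ∖ U = {55, 56, 57, 58} — both open, so U is clopen.
  U = {53, 55}, X ∖ U = {54, 56, 57, 58} — both open, so U is clopen.
  U = {53, 56}, X ∖ U = {54, 55, 57, 58} — both open, so U is clopen.
  U = {53, 57}, X ∖ U = {54, 55, 56, 58} — both open, so U is clopen.
  U = {53, 58}, X ∖ U = {54, 55, 56, 57} — both open, so U is clopen.
  U = {54, 55}, X ∖ U = {53, 56, 57, 58} — both open, so U is clopen.
  U = {54, 56}, X ∖ U = {53, 55, 57, 58} — both open, so U is clopen.
  U = {54, 57}, X ∖ U = {53, 55, 56, 58} — both open, so U is clopen.
  U = {54, 58}, X ∖ U = {53, 55, 56, 57} — both open, so U is clopen.
  U = {55, 56}, X ∖ U = {53, 54, 57, 58} — both open, so U is clopen.
  U = {55, 57}, X ∖ U = {53, 54, 56, 58} — both open, so U is clopen.
  U = {55, 58}, X ∖ U = {53, 54, 56, 57} — both open, so U is clopen.
  U = {56, 57}, X ∖ U = {53, 54, 55, 58} — both open, so U is clopen.
  U = {56, 58}, X ∖ U = {53, 54, 55, 57} — both open, so U is clopen.
  U = {57, 58}, X ∖ U = {53, 54, 55, 56} — both open, so U is clopen.
  U = {53, 54, 55}, X ∖ U = {56, 57, 58} — both open, so U is clopen.
  U = {53, 54, 56}, X ∖ U = {55, 57, 58} — both open, so U is clopen.
  U = {53, 54, 57}, X ∖ U = {55, 56, 58} — both open, so U is clopen.
  U = {53, 54, 58}, X ∖ U = {55, 56, 57} — both open, so U is clopen.
  U = {53, 55, 56}, X ∖ U = {54, 57, 58} — both open, so U is clopen.
  U = {53, 55, 57}, X ∖ U = {54, 56, 58} — both open, so U is clopen.
  U = {53, 55, 58}, X ∖ U = {54, 56, 57} — both open, so U is clopen.
  U = {53, 56, 57}, X ∖ U = {54, 55, 58} — both open, so U is clopen.
  U = {53, 56, 58}, X ∖ U = {54, 55, 57} — both open, so U is clopen.
  U = {53, 57, 58}, X ∖ U = {54, 55, 56} — both open, so U is clopen.
  U = {54, 55, 56}, X ∖ U = {53, 57, 58} — both open, so U is clopen.
  U = {54, 55, 57}, X ∖ U = {53, 56, 58} — both open, so U is clopen.
  U = {54, 55, 58}, X ∖ U = {53, 56, 57} — both open, so U is clopen.
  U = {54, 56, 57}, X ∖ U = {53, 55, 58} — both open, so U is clopen.
  U = {54, 56, 58}, X ∖ U = {53, 55, 57} — both open, so U is clopen.
  U = {54, 57, 58}, X ∖ U = {53, 55, 56} — both open, so U is clopen.
  U = {55, 56, 57}, X ∖ U = {53, 54, 58} — both open, so U is clopen.
  U = {55, 56, 58}, X ∖ U = {53, 54, 57} — both open, so U is clopen.
  U = {55, 57, 58}, X ∖ U = {53, 54, 56} — both open, so U is clopen.
  U = {56, 57, 58}, X ∖ U = {53, 54, 55} — both open, so U is clopen.
  U = {53, 54, 55, 56}, X ∖ U = {57, 58} — both open, so U is clopen.
  U = {53, 54, 55, 57}, X ∖ U = {56, 58} — both open, so U is clopen.
  U = {53, 54, 55, 58}, X ∖ U = {56, 57} — both open, so U is clopen.
  U = {53, 54, 56, 57}, X ∖ U = {55, 58} — both open, so U is clopen.
  U = {53, 54, 56, 58}, X ∖ U = {55, 57} — both open, so U is clopen.
  U = {53, 54, 57, 58}, X ∖ U = {55, 56} — both open, so U is clopen.
  U = {53, 55, 56, 57}, X ∖ U = {54, 58} — both open, so U is clopen.
  U = {53, 55, 56, 58}, X ∖ U = {54, 57} — both open, so U is clopen.
  U = {53, 55, 57, 58}, X ∖ U = {54, 56} — both open, so U is clopen.
  U = {53, 56, 57, 58}, X ∖ U = {54, 55} — both open, so U is clopen.
  U = {54, 55, 56, 57}, X ∖ U = {53, 58} — both open, so U is clopen.
  U = {54, 55, 56, 58}, X ∖ U = {53, 57} — both open, so U is clopen.
  U = {54, 55, 57, 58}, X ∖ U = {53, 56} — both open, so U is clopen.
  U = {54, 56, 57, 58}, X ∖ U = {53, 55} — both open, so U is clopen.
  U = {55, 56, 57, 58}, X ∖ U = {53, 54} — both open, so U is clopen.
  U = {53, 54, 55, 56, 57}, X ∖ U = {58} — both open, so U is clopen.
  U = {53, 54, 55, 56, 58}, X ∖ U = {57} — both open, so U is clopen.
  U = {53, 54, 55, 57, 58}, X ∖ U = {56} — both open, so U is clopen.
  U = {53, 54, 56, 57, 58}, X ∖ U = {55} — both open, so U is clopen.
  U = {53, 55, 56, 57, 58}, X ∖ U = {54} — both open, so U is clopen.
  U = {54, 55, 56, 57, 58}, X ∖ U = {53} — both open, so U is clopen.
  U = {53, 54, 55, 56, 57, 58}, X ∖ U = ∅ — both open, so U is clopen.
Nontrivial clopen(s) exist: e.g. {53, 55, 57}. So (X, τ) is disconnected.
Compute connected components by grouping points that agree on all clopens:
  component: {53}
  component: {54}
  component: {55}
  component: {56}
  component: {57}
  component: {58}


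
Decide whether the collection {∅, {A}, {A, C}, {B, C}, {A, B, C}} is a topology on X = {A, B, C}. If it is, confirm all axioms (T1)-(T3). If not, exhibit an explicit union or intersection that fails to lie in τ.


τ is NOT a topology on X.

Axiom (T1): ∅ ∈ τ? Yes; X ∈ τ? Yes.
Axiom (T2/T3): check pairwise unions and intersections of members of τ.
Counterexample for (T3): {A, C} ∩ {B, C} = {C} ∉ τ. Therefore τ is NOT a topology.


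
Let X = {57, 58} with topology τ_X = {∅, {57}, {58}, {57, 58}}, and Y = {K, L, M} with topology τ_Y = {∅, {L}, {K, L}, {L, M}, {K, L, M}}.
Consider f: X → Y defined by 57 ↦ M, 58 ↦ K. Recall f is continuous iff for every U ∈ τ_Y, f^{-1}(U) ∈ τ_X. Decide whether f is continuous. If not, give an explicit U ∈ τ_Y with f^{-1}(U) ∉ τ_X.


f IS continuous.

Compute f^{-1}(U) for each U ∈ τ_Y:
  U = ∅: f^{-1}(U) = ∅ ∈ τ_X ✓.
  U = {L}: f^{-1}(U) = ∅ ∈ τ_X ✓.
  U = {K, L}: f^{-1}(U) = {58} ∈ τ_X ✓.
  U = {L, M}: f^{-1}(U) = {57} ∈ τ_X ✓.
  U = {K, L, M}: f^{-1}(U) = {57, 58} ∈ τ_X ✓.
Every preimage lies in τ_X, so f IS continuous.


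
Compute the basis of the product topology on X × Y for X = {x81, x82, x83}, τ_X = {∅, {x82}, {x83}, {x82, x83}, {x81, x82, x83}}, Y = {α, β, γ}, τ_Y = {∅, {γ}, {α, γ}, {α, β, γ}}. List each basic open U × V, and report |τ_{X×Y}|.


Basis B = {∅ × ∅, {x82} × {γ}, {x83} × {γ}, {x82} × {α, γ}, {x82, x83} × {γ}, {x83} × {α, γ}, {x81, x82, x83} × {γ}, {x82} × {α, β, γ}, {x83} × {α, β, γ}, {x82, x83} × {α, γ}, {x81, x82, x83} × {α, γ}, {x82, x83} × {α, β, γ}, {x81, x82, x83} × {α, β, γ}}; |τ_{X×Y}| = 30.

Enumerate products U × V with U ∈ τ_X, V ∈ τ_Y (deduplicated):
  ∅ × ∅ = {} (∅)
  {x82} × {γ} = {(x82,γ)}
  {x83} × {γ} = {(x83,γ)}
  {x82} × {α, γ} = {(x82,α), (x82,γ)}
  {x82, x83} × {γ} = {(x82,γ), (x83,γ)}
  {x83} × {α, γ} = {(x83,α), (x83,γ)}
  {x81, x82, x83} × {γ} = {(x81,γ), (x82,γ), (x83,γ)}
  {x82} × {α, β, γ} = {(x82,α), (x82,β), (x82,γ)}
  {x83} × {α, β, γ} = {(x83,α), (x83,β), (x83,γ)}
  {x82, x83} × {α, γ} = {(x82,α), (x82,γ), (x83,α), (x83,γ)}
  {x81, x82, x83} × {α, γ} = {(x81,α), (x81,γ), (x82,α), (x82,γ), (x83,α), (x83,γ)}
  {x82, x83} × {α, β, γ} = {(x82,α), (x82,β), (x82,γ), (x83,α), (x83,β), (x83,γ)}
  {x81, x82, x83} × {α, β, γ} = {(x81,α), (x81,β), (x81,γ), (x82,α), (x82,β), (x82,γ), (x83,α), (x83,β), (x83,γ)}
These 13 distinct sets form the basis B.
Close under arbitrary unions to get τ_{X×Y}; counting gives |τ_{X×Y}| = 30.


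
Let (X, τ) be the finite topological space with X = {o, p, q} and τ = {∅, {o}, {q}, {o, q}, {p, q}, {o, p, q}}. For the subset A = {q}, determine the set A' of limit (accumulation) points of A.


A' = {p}

For each x ∈ X, list the open sets U ∈ τ with x ∈ U, then check whether U ∩ (A ∖ {x}) ≠ ∅ for every such U.
  x = o: open {o} ∋ x has {o} ∩ (A ∖ {o}) = ∅, so x is NOT a limit point.
  x = p: opens ∋ x are {p, q}, {o, p, q}; each meets A ∖ {p}, so x IS a limit point.
  x = q: open {q} ∋ x has {q} ∩ (A ∖ {q}) = ∅, so x is NOT a limit point.
Collecting: A' = {p}.


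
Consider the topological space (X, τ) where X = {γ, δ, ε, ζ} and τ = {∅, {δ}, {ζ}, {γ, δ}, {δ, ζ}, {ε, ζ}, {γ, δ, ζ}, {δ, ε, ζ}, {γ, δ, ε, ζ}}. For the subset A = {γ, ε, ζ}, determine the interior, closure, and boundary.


int(A) = {ε, ζ}, cl(A) = {γ, ε, ζ}, ∂A = {γ}.

Closed sets in (X, τ) are complements of opens:
  closed(X, τ) = {∅, {γ}, {ε}, {γ, δ}, {γ, ε}, {ε, ζ}, {γ, δ, ε}, {γ, ε, ζ}, {γ, δ, ε, ζ}}.
int(A) = ⋃ {U ∈ τ : U ⊆ A}. Opens contained in A: ∅, {ζ}, {ε, ζ}.
Taking the union of these: int(A) = {ε, ζ}.
cl(A) = ⋂ {C closed : A ⊆ C}. Closed sets containing A: {γ, ε, ζ}, {γ, δ, ε, ζ}.
Intersecting these: cl(A) = {γ, ε, ζ}.
∂A = cl(A) ∖ int(A) = {γ, ε, ζ} ∖ {ε, ζ} = {γ}.


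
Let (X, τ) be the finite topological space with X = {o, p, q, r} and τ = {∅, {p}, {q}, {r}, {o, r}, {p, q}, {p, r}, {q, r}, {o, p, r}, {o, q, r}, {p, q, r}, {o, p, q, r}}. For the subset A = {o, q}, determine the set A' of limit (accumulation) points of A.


A' = ∅

For each x ∈ X, list the open sets U ∈ τ with x ∈ U, then check whether U ∩ (A ∖ {x}) ≠ ∅ for every such U.
  x = o: open {o, r} ∋ x has {o, r} ∩ (A ∖ {o}) = ∅, so x is NOT a limit point.
  x = p: open {p} ∋ x has {p} ∩ (A ∖ {p}) = ∅, so x is NOT a limit point.
  x = q: open {q} ∋ x has {q} ∩ (A ∖ {q}) = ∅, so x is NOT a limit point.
  x = r: open {r} ∋ x has {r} ∩ (A ∖ {r}) = ∅, so x is NOT a limit point.
Collecting: A' = ∅.


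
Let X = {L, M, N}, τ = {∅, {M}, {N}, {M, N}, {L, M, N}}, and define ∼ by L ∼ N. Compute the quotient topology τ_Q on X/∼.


X/∼ = {[L=N], [M]}; |τ_Q| = 3.

Equivalence classes: [L=N], [M].
Quotient map π: X → X/∼ sends L ↦ [L=N], M ↦ [M], N ↦ [L=N].
For each subset V ⊆ X/∼, compute π^{-1}(V) ⊆ X and check whether π^{-1}(V) ∈ τ. V is open in τ_Q iff π^{-1}(V) ∈ τ.
  V = {}: π^{-1}(V) = ∅ ∈ τ ✓.
  V = {[L=N]}: π^{-1}(V) = {L, N} ∉ τ ✗.
  V = {[M]}: π^{-1}(V) = {M} ∈ τ ✓.
  V = {[L=N], [M]}: π^{-1}(V) = {L, M, N} ∈ τ ✓.
Open sets in the quotient: τ_Q = {{}, {[M]}, {[L=N], [M]}} (3 elements).


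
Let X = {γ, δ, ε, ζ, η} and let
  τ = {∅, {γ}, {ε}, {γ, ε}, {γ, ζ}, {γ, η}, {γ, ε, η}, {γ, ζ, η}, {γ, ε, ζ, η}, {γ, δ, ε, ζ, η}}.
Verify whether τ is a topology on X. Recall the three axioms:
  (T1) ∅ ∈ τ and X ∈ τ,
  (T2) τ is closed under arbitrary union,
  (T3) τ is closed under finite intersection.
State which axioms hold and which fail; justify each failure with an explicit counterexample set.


τ is NOT a topology on X.

Axiom (T1): ∅ ∈ τ? Yes; X ∈ τ? Yes.
Axiom (T2/T3): check pairwise unions and intersections of members of τ.
Counterexample for (T2): {ε} ∪ {γ, ζ} = {γ, ε, ζ} ∉ τ. Therefore τ is NOT a topology.


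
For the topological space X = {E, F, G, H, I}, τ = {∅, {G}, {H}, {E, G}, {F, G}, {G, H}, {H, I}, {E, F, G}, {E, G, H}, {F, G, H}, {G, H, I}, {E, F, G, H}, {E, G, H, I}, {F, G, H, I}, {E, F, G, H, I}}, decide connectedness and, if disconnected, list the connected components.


(X, τ) is disconnected; components = [{H, I}, {E, F, G}].

Find clopen sets (U ∈ τ with X ∖ U ∈ τ):
  U = ∅, X ∖ U = {E, F, G, H, I} — both open, so U is clopen.
  U = {H, I}, X ∖ U = {E, F, G} — both open, so U is clopen.
  U = {E, F, G}, X ∖ U = {H, I} — both open, so U is clopen.
  U = {E, F, G, H, I}, X ∖ U = ∅ — both open, so U is clopen.
Nontrivial clopen(s) exist: e.g. {H, I}. So (X, τ) is disconnected.
Compute connected components by grouping points that agree on all clopens:
  component: {H, I}
  component: {E, F, G}


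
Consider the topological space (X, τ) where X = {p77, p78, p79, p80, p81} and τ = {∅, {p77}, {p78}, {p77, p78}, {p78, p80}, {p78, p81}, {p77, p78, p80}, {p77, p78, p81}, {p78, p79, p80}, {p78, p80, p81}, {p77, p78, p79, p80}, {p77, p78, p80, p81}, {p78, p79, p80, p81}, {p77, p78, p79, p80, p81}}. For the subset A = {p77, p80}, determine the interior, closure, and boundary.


int(A) = {p77}, cl(A) = {p77, p79, p80}, ∂A = {p79, p80}.

Closed sets in (X, τ) are complements of opens:
  closed(X, τ) = {∅, {p77}, {p79}, {p81}, {p77, p79}, {p77, p81}, {p79, p80}, {p79, p81}, {p77, p79, p80}, {p77, p79, p81}, {p79, p80, p81}, {p77, p79, p80, p81}, {p78, p79, p80, p81}, {p77, p78, p79, p80, p81}}.
int(A) = ⋃ {U ∈ τ : U ⊆ A}. Opens contained in A: ∅, {p77}.
Taking the union of these: int(A) = {p77}.
cl(A) = ⋂ {C closed : A ⊆ C}. Closed sets containing A: {p77, p79, p80}, {p77, p79, p80, p81}, {p77, p78, p79, p80, p81}.
Intersecting these: cl(A) = {p77, p79, p80}.
∂A = cl(A) ∖ int(A) = {p77, p79, p80} ∖ {p77} = {p79, p80}.


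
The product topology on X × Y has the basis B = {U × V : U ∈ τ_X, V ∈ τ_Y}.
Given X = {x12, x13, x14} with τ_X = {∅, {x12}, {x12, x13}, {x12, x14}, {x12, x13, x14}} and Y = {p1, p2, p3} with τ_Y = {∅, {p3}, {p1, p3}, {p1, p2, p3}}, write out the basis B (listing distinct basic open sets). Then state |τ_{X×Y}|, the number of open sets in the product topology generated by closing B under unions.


Basis B = {∅ × ∅, {x12} × {p3}, {x12} × {p1, p3}, {x12, x13} × {p3}, {x12, x14} × {p3}, {x12} × {p1, p2, p3}, {x12, x13, x14} × {p3}, {x12, x13} × {p1, p3}, {x12, x14} × {p1, p3}, {x12, x13} × {p1, p2, p3}, {x12, x14} × {p1, p2, p3}, {x12, x13, x14} × {p1, p3}, {x12, x13, x14} × {p1, p2, p3}}; |τ_{X×Y}| = 30.

Enumerate products U × V with U ∈ τ_X, V ∈ τ_Y (deduplicated):
  ∅ × ∅ = {} (∅)
  {x12} × {p3} = {(x12,p3)}
  {x12} × {p1, p3} = {(x12,p1), (x12,p3)}
  {x12, x13} × {p3} = {(x12,p3), (x13,p3)}
  {x12, x14} × {p3} = {(x12,p3), (x14,p3)}
  {x12} × {p1, p2, p3} = {(x12,p1), (x12,p2), (x12,p3)}
  {x12, x13, x14} × {p3} = {(x12,p3), (x13,p3), (x14,p3)}
  {x12, x13} × {p1, p3} = {(x12,p1), (x12,p3), (x13,p1), (x13,p3)}
  {x12, x14} × {p1, p3} = {(x12,p1), (x12,p3), (x14,p1), (x14,p3)}
  {x12, x13} × {p1, p2, p3} = {(x12,p1), (x12,p2), (x12,p3), (x13,p1), (x13,p2), (x13,p3)}
  {x12, x14} × {p1, p2, p3} = {(x12,p1), (x12,p2), (x12,p3), (x14,p1), (x14,p2), (x14,p3)}
  {x12, x13, x14} × {p1, p3} = {(x12,p1), (x12,p3), (x13,p1), (x13,p3), (x14,p1), (x14,p3)}
  {x12, x13, x14} × {p1, p2, p3} = {(x12,p1), (x12,p2), (x12,p3), (x13,p1), (x13,p2), (x13,p3), (x14,p1), (x14,p2), (x14,p3)}
These 13 distinct sets form the basis B.
Close under arbitrary unions to get τ_{X×Y}; counting gives |τ_{X×Y}| = 30.


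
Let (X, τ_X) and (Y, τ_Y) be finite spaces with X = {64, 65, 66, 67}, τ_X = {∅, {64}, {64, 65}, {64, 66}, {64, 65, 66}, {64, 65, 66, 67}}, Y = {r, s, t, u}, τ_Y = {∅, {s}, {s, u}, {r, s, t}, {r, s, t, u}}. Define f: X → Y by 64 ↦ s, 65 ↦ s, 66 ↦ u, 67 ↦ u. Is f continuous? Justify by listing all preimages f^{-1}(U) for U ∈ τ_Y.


f IS continuous.

Compute f^{-1}(U) for each U ∈ τ_Y:
  U = ∅: f^{-1}(U) = ∅ ∈ τ_X ✓.
  U = {s}: f^{-1}(U) = {64, 65} ∈ τ_X ✓.
  U = {s, u}: f^{-1}(U) = {64, 65, 66, 67} ∈ τ_X ✓.
  U = {r, s, t}: f^{-1}(U) = {64, 65} ∈ τ_X ✓.
  U = {r, s, t, u}: f^{-1}(U) = {64, 65, 66, 67} ∈ τ_X ✓.
Every preimage lies in τ_X, so f IS continuous.


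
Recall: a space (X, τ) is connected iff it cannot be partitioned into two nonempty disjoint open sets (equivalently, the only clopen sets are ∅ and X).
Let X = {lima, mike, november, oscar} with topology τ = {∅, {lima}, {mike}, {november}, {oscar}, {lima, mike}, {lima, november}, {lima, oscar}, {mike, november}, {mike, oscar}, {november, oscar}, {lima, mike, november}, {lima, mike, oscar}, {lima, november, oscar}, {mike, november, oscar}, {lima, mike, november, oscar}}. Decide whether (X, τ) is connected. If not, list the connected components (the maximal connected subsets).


(X, τ) is disconnected; components = [{lima}, {mike}, {november}, {oscar}].

Find clopen sets (U ∈ τ with X ∖ U ∈ τ):
  U = ∅, X ∖ U = {lima, mike, november, oscar} — both open, so U is clopen.
  U = {lima}, X ∖ U = {mike, november, oscar} — both open, so U is clopen.
  U = {mike}, X ∖ U = {lima, november, oscar} — both open, so U is clopen.
  U = {november}, X ∖ U = {lima, mike, oscar} — both open, so U is clopen.
  U = {oscar}, X ∖ U = {lima, mike, november} — both open, so U is clopen.
  U = {lima, mike}, X ∖ U = {november, oscar} — both open, so U is clopen.
  U = {lima, november}, X ∖ U = {mike, oscar} — both open, so U is clopen.
  U = {lima, oscar}, X ∖ U = {mike, november} — both open, so U is clopen.
  U = {mike, november}, X ∖ U = {lima, oscar} — both open, so U is clopen.
  U = {mike, oscar}, X ∖ U = {lima, november} — both open, so U is clopen.
  U = {november, oscar}, X ∖ U = {lima, mike} — both open, so U is clopen.
  U = {lima, mike, november}, X ∖ U = {oscar} — both open, so U is clopen.
  U = {lima, mike, oscar}, X ∖ U = {november} — both open, so U is clopen.
  U = {lima, november, oscar}, X ∖ U = {mike} — both open, so U is clopen.
  U = {mike, november, oscar}, X ∖ U = {lima} — both open, so U is clopen.
  U = {lima, mike, november, oscar}, X ∖ U = ∅ — both open, so U is clopen.
Nontrivial clopen(s) exist: e.g. {mike, november}. So (X, τ) is disconnected.
Compute connected components by grouping points that agree on all clopens:
  component: {lima}
  component: {mike}
  component: {november}
  component: {oscar}


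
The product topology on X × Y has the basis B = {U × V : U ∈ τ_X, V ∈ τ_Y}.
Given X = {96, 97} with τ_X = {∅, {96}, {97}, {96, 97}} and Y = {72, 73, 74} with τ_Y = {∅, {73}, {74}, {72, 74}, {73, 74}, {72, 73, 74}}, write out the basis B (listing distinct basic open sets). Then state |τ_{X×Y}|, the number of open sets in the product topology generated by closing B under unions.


Basis B = {∅ × ∅, {96} × {73}, {96} × {74}, {97} × {73}, {97} × {74}, {96} × {72, 74}, {96} × {73, 74}, {96, 97} × {73}, {96, 97} × {74}, {97} × {72, 74}, {97} × {73, 74}, {96} × {72, 73, 74}, {97} × {72, 73, 74}, {96, 97} × {72, 74}, {96, 97} × {73, 74}, {96, 97} × {72, 73, 74}}; |τ_{X×Y}| = 36.

Enumerate products U × V with U ∈ τ_X, V ∈ τ_Y (deduplicated):
  ∅ × ∅ = {} (∅)
  {96} × {73} = {(96,73)}
  {96} × {74} = {(96,74)}
  {97} × {73} = {(97,73)}
  {97} × {74} = {(97,74)}
  {96} × {72, 74} = {(96,72), (96,74)}
  {96} × {73, 74} = {(96,73), (96,74)}
  {96, 97} × {73} = {(96,73), (97,73)}
  {96, 97} × {74} = {(96,74), (97,74)}
  {97} × {72, 74} = {(97,72), (97,74)}
  {97} × {73, 74} = {(97,73), (97,74)}
  {96} × {72, 73, 74} = {(96,72), (96,73), (96,74)}
  {97} × {72, 73, 74} = {(97,72), (97,73), (97,74)}
  {96, 97} × {72, 74} = {(96,72), (96,74), (97,72), (97,74)}
  {96, 97} × {73, 74} = {(96,73), (96,74), (97,73), (97,74)}
  {96, 97} × {72, 73, 74} = {(96,72), (96,73), (96,74), (97,72), (97,73), (97,74)}
These 16 distinct sets form the basis B.
Close under arbitrary unions to get τ_{X×Y}; counting gives |τ_{X×Y}| = 36.


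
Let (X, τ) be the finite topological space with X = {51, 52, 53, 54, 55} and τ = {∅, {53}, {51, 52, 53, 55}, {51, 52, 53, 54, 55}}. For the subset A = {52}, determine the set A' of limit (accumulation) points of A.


A' = {51, 54, 55}

For each x ∈ X, list the open sets U ∈ τ with x ∈ U, then check whether U ∩ (A ∖ {x}) ≠ ∅ for every such U.
  x = 51: opens ∋ x are {51, 52, 53, 55}, {51, 52, 53, 54, 55}; each meets A ∖ {51}, so x IS a limit point.
  x = 52: open {51, 52, 53, 55} ∋ x has {51, 52, 53, 55} ∩ (A ∖ {52}) = ∅, so x is NOT a limit point.
  x = 53: open {53} ∋ x has {53} ∩ (A ∖ {53}) = ∅, so x is NOT a limit point.
  x = 54: opens ∋ x are {51, 52, 53, 54, 55}; each meets A ∖ {54}, so x IS a limit point.
  x = 55: opens ∋ x are {51, 52, 53, 55}, {51, 52, 53, 54, 55}; each meets A ∖ {55}, so x IS a limit point.
Collecting: A' = {51, 54, 55}.


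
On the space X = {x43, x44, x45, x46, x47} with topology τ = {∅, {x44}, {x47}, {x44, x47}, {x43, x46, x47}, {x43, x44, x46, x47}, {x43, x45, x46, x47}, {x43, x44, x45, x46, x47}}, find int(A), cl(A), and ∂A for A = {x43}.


int(A) = ∅, cl(A) = {x43, x45, x46}, ∂A = {x43, x45, x46}.

Closed sets in (X, τ) are complements of opens:
  closed(X, τ) = {∅, {x44}, {x45}, {x44, x45}, {x43, x45, x46}, {x43, x44, x45, x46}, {x43, x45, x46, x47}, {x43, x44, x45, x46, x47}}.
int(A) = ⋃ {U ∈ τ : U ⊆ A}. Opens contained in A: ∅.
Taking the union of these: int(A) = ∅.
cl(A) = ⋂ {C closed : A ⊆ C}. Closed sets containing A: {x43, x45, x46}, {x43, x44, x45, x46}, {x43, x45, x46, x47}, {x43, x44, x45, x46, x47}.
Intersecting these: cl(A) = {x43, x45, x46}.
∂A = cl(A) ∖ int(A) = {x43, x45, x46} ∖ ∅ = {x43, x45, x46}.


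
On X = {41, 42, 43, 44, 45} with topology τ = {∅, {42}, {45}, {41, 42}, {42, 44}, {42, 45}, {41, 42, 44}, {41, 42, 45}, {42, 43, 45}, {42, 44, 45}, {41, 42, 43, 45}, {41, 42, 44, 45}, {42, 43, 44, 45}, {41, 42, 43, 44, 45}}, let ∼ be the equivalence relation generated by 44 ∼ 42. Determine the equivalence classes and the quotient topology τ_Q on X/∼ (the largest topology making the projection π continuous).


X/∼ = {[41], [42=44], [43], [45]}; |τ_Q| = 8.

Equivalence classes: [41], [42=44], [43], [45].
Quotient map π: X → X/∼ sends 41 ↦ [41], 42 ↦ [42=44], 43 ↦ [43], 44 ↦ [42=44], 45 ↦ [45].
For each subset V ⊆ X/∼, compute π^{-1}(V) ⊆ X and check whether π^{-1}(V) ∈ τ. V is open in τ_Q iff π^{-1}(V) ∈ τ.
  V = {}: π^{-1}(V) = ∅ ∈ τ ✓.
  V = {[41]}: π^{-1}(V) = {41} ∉ τ ✗.
  V = {[42=44]}: π^{-1}(V) = {42, 44} ∈ τ ✓.
  V = {[41], [42=44]}: π^{-1}(V) = {41, 42, 44} ∈ τ ✓.
  V = {[43]}: π^{-1}(V) = {43} ∉ τ ✗.
  V = {[41], [43]}: π^{-1}(V) = {41, 43} ∉ τ ✗.
  V = {[42=44], [43]}: π^{-1}(V) = {42, 43, 44} ∉ τ ✗.
  V = {[41], [42=44], [43]}: π^{-1}(V) = {41, 42, 43, 44} ∉ τ ✗.
  V = {[45]}: π^{-1}(V) = {45} ∈ τ ✓.
  V = {[41], [45]}: π^{-1}(V) = {41, 45} ∉ τ ✗.
  V = {[42=44], [45]}: π^{-1}(V) = {42, 44, 45} ∈ τ ✓.
  V = {[41], [42=44], [45]}: π^{-1}(V) = {41, 42, 44, 45} ∈ τ ✓.
  V = {[43], [45]}: π^{-1}(V) = {43, 45} ∉ τ ✗.
  V = {[41], [43], [45]}: π^{-1}(V) = {41, 43, 45} ∉ τ ✗.
  V = {[42=44], [43], [45]}: π^{-1}(V) = {42, 43, 44, 45} ∈ τ ✓.
  V = {[41], [42=44], [43], [45]}: π^{-1}(V) = {41, 42, 43, 44, 45} ∈ τ ✓.
Open sets in the quotient: τ_Q = {{}, {[42=44]}, {[41], [42=44]}, {[45]}, {[42=44], [45]}, {[41], [42=44], [45]}, {[42=44], [43], [45]}, {[41], [42=44], [43], [45]}} (8 elements).


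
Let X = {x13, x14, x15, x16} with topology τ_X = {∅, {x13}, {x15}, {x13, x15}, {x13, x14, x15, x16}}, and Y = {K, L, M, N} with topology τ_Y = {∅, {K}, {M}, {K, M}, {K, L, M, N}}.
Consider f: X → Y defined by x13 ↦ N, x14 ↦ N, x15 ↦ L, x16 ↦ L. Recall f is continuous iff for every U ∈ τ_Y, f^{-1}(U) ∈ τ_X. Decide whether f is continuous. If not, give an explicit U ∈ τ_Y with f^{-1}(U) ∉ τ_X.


f IS continuous.

Compute f^{-1}(U) for each U ∈ τ_Y:
  U = ∅: f^{-1}(U) = ∅ ∈ τ_X ✓.
  U = {K}: f^{-1}(U) = ∅ ∈ τ_X ✓.
  U = {M}: f^{-1}(U) = ∅ ∈ τ_X ✓.
  U = {K, M}: f^{-1}(U) = ∅ ∈ τ_X ✓.
  U = {K, L, M, N}: f^{-1}(U) = {x13, x14, x15, x16} ∈ τ_X ✓.
Every preimage lies in τ_X, so f IS continuous.


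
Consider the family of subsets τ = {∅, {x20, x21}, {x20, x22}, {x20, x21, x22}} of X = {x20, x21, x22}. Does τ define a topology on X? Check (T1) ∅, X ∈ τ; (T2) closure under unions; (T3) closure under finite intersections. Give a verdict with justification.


τ is NOT a topology on X.

Axiom (T1): ∅ ∈ τ? Yes; X ∈ τ? Yes.
Axiom (T2/T3): check pairwise unions and intersections of members of τ.
Counterexample for (T3): {x20, x21} ∩ {x20, x22} = {x20} ∉ τ. Therefore τ is NOT a topology.


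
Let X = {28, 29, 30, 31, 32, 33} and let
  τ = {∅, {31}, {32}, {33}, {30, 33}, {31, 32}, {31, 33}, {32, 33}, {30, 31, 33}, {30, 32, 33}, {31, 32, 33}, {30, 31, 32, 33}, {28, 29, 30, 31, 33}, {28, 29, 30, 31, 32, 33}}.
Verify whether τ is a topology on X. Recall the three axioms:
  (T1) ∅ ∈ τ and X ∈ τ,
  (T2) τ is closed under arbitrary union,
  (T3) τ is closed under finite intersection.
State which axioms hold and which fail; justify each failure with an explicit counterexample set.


τ IS a topology on X.

Axiom (T1): ∅ ∈ τ? Yes; X ∈ τ? Yes.
Axiom (T2/T3): check pairwise unions and intersections of members of τ.
All pairwise intersections and unions checked — each lies in τ. Therefore τ satisfies (T1), (T2), (T3): it IS a topology on X.


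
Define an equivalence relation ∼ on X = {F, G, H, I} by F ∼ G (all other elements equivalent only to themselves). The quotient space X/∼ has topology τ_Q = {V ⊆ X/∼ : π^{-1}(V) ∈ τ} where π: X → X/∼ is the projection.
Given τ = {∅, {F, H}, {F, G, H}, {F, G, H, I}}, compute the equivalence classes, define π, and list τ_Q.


X/∼ = {[F=G], [H], [I]}; |τ_Q| = 3.

Equivalence classes: [F=G], [H], [I].
Quotient map π: X → X/∼ sends F ↦ [F=G], G ↦ [F=G], H ↦ [H], I ↦ [I].
For each subset V ⊆ X/∼, compute π^{-1}(V) ⊆ X and check whether π^{-1}(V) ∈ τ. V is open in τ_Q iff π^{-1}(V) ∈ τ.
  V = {}: π^{-1}(V) = ∅ ∈ τ ✓.
  V = {[F=G]}: π^{-1}(V) = {F, G} ∉ τ ✗.
  V = {[H]}: π^{-1}(V) = {H} ∉ τ ✗.
  V = {[F=G], [H]}: π^{-1}(V) = {F, G, H} ∈ τ ✓.
  V = {[I]}: π^{-1}(V) = {I} ∉ τ ✗.
  V = {[F=G], [I]}: π^{-1}(V) = {F, G, I} ∉ τ ✗.
  V = {[H], [I]}: π^{-1}(V) = {H, I} ∉ τ ✗.
  V = {[F=G], [H], [I]}: π^{-1}(V) = {F, G, H, I} ∈ τ ✓.
Open sets in the quotient: τ_Q = {{}, {[F=G], [H]}, {[F=G], [H], [I]}} (3 elements).


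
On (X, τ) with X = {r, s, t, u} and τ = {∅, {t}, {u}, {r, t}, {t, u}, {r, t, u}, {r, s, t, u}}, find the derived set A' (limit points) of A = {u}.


A' = {s}

For each x ∈ X, list the open sets U ∈ τ with x ∈ U, then check whether U ∩ (A ∖ {x}) ≠ ∅ for every such U.
  x = r: open {r, t} ∋ x has {r, t} ∩ (A ∖ {r}) = ∅, so x is NOT a limit point.
  x = s: opens ∋ x are {r, s, t, u}; each meets A ∖ {s}, so x IS a limit point.
  x = t: open {t} ∋ x has {t} ∩ (A ∖ {t}) = ∅, so x is NOT a limit point.
  x = u: open {u} ∋ x has {u} ∩ (A ∖ {u}) = ∅, so x is NOT a limit point.
Collecting: A' = {s}.
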